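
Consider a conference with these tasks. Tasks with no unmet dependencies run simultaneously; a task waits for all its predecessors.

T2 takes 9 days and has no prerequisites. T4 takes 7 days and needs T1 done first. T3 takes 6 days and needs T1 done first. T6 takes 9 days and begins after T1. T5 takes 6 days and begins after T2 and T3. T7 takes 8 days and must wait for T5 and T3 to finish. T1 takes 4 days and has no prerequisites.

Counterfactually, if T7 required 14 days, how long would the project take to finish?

The binding path is T1→T3→T5→T7 = 4+6+6+8 = 24; finish at 24 days.
T7 lies on that path, so at 14 days the path becomes 30 days.
The critical path is still T1→T3→T5→T7; finish is now 30 days.

30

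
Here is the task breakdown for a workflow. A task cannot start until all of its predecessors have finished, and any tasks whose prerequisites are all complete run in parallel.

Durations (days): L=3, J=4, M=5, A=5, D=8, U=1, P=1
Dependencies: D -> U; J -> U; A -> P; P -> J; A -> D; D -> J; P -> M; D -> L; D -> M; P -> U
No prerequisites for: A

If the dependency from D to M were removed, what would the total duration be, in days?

18

With the dependency in place, A→D→J→U = 5+8+4+1 = 18 sets the finish at 18 days.
Without D→M, M's earliest start moves from 13 to 6.
After: A→D→J→U = 5+8+4+1 = 18 → 18 days.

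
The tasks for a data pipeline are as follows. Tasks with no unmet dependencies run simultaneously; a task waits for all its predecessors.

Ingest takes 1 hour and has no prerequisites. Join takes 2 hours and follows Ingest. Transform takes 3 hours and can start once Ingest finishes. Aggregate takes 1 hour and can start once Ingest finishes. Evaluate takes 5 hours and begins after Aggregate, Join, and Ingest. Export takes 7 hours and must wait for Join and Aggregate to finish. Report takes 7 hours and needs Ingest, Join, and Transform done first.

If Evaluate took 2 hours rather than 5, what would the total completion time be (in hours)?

As given, the longest chain is Ingest→Transform→Report = 1+3+7 = 11, so the finish is 11 hours.
The longest path through Evaluate is only 8 hours, so Evaluate has float 3.
The critical path is still Ingest→Transform→Report; finish is now 11 hours.

11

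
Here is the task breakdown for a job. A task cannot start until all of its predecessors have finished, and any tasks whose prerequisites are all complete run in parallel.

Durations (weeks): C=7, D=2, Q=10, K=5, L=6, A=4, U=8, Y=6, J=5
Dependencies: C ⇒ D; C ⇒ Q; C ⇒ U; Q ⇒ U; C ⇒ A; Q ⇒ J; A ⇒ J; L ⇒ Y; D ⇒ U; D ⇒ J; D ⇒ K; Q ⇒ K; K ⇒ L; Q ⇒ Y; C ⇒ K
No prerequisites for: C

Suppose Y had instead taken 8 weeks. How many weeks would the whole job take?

36

The binding path is C→Q→K→L→Y = 7+10+5+6+6 = 34; finish at 34 weeks.
Y is on the critical path; changing it to 8 makes that path 36 weeks.
No other chain overtakes it, so the finish is 36 weeks.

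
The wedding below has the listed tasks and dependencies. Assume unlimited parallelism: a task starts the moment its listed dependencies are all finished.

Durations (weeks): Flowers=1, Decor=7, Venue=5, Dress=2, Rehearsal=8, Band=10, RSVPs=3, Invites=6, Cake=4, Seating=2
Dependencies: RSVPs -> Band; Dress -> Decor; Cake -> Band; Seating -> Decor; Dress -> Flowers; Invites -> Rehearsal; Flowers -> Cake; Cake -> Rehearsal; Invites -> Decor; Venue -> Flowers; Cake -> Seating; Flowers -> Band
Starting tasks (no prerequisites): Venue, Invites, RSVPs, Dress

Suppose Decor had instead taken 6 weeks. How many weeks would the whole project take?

As given, the longest chain is Venue→Flowers→Cake→Band = 5+1+4+10 = 20, so the finish is 20 weeks.
Decor has 1 week of float (longest path through it is 19).
No other chain overtakes it, so the finish is 20 weeks.

20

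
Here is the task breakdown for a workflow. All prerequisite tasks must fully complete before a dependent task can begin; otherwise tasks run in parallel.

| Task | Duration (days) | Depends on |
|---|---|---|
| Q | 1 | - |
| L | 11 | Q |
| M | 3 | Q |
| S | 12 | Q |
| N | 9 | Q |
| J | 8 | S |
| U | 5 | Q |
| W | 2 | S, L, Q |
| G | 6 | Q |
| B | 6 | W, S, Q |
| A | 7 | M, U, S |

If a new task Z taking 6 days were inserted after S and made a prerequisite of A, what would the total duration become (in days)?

Originally the plan takes 21 days.
With Z inserted, A now waits for max(M, U, S, Z).
New critical path: Q→S→Z→A = 1+12+6+7 = 26 ⇒ 26 days.

26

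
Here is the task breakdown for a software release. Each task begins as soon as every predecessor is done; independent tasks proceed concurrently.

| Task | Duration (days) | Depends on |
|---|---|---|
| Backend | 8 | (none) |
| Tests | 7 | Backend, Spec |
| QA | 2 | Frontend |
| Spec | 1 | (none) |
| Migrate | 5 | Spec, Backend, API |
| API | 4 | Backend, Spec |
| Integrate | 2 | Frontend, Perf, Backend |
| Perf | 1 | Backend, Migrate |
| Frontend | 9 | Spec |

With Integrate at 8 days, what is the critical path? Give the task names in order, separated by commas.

Backend, API, Migrate, Perf, Integrate

The binding path is Backend→API→Migrate→Perf→Integrate = 8+4+5+1+2 = 20; finish at 20 days.
Since Integrate is critical, the +6 change carries straight to that chain (now 26 days).
That remains the longest chain; total 26 days.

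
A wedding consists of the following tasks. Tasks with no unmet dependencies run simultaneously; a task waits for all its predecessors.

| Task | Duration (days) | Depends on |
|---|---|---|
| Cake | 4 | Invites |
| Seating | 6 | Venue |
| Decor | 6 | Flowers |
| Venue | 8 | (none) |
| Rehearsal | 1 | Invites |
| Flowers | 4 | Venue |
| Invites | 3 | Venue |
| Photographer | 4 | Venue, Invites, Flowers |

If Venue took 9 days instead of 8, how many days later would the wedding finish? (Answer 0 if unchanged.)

1

Actual critical path: Venue→Flowers→Decor = 8+4+6 = 18 ⇒ 18 days.
Venue lies on that path, so at 9 days the path becomes 19 days.
That remains the longest chain; total 19 days.
Change in finish: 19 − 18 = +1 days.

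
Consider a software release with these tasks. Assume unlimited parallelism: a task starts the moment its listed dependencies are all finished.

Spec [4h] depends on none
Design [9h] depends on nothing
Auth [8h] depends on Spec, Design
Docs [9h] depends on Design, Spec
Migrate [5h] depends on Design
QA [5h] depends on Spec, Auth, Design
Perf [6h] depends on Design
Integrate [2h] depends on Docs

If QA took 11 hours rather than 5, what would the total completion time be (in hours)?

Actual critical path: Design→Auth→QA = 9+8+5 = 22 ⇒ 22 hours.
QA lies on that path, so at 11 hours the path becomes 28 hours.
No other chain overtakes it, so the finish is 28 hours.

28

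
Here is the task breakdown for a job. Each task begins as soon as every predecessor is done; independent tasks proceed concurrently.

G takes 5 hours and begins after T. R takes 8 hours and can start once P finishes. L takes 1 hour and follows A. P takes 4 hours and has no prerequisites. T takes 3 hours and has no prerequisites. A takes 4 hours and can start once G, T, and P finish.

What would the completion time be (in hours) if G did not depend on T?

Before: longest chain T→G→A→L = 3+5+4+1 = 13, finish 13.
Without T→G, G's earliest start moves from 3 to 0.
After: P→R = 4+8 = 12 → 12 hours.

12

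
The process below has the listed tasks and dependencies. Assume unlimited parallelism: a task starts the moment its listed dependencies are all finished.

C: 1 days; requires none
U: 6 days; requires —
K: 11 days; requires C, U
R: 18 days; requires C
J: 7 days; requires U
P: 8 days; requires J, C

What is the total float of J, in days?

Critical path: U→J→P = 6+7+8 = 21, so the finish is 21 days.
Longest path through J: 21 days (earliest finish 13, latest finish 13).
So J can slip 13 − 13 = 0 days.

0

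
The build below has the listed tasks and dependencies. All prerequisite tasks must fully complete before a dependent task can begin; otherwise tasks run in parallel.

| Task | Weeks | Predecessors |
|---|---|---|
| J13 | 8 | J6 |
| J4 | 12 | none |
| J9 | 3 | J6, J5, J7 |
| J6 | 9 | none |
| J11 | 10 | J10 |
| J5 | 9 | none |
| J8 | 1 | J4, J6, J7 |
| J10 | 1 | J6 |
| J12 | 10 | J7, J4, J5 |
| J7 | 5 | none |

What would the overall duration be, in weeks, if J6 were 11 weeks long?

22

As given, the longest chain is J4→J12 = 12+10 = 22, so the finish is 22 weeks.
J6 has 2 weeks of float (longest path through it is 20).
No other chain overtakes it, so the finish is 22 weeks.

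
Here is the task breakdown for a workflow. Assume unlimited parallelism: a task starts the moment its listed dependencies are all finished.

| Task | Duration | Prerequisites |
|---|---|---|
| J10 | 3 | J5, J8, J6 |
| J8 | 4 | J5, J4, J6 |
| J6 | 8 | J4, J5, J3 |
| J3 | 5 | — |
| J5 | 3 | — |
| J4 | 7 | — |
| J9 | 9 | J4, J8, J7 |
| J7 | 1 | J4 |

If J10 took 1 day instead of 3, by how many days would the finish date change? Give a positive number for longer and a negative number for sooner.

0

Critical path before the change: J4→J6→J8→J9 = 7+8+4+9 = 28 giving 28 days.
J10 is off the critical path — its longest chain is 22 days, giving 6 of slack.
The critical path is still J4→J6→J8→J9; finish is now 28 days.
Change in finish: 28 − 28 = +0 days.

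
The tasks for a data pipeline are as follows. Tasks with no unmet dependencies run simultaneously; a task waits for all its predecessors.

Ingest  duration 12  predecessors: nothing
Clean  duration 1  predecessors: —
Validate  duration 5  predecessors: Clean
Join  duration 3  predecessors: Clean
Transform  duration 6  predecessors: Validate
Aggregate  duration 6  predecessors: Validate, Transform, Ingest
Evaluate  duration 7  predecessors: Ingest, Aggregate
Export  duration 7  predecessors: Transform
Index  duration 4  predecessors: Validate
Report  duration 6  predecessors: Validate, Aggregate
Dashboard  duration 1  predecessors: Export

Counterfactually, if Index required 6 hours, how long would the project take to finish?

25

Critical path before the change: Ingest→Aggregate→Evaluate = 12+6+7 = 25 giving 25 hours.
Index is off the critical path — its longest chain is 10 hours, giving 15 of slack.
The critical path is still Ingest→Aggregate→Evaluate; finish is now 25 hours.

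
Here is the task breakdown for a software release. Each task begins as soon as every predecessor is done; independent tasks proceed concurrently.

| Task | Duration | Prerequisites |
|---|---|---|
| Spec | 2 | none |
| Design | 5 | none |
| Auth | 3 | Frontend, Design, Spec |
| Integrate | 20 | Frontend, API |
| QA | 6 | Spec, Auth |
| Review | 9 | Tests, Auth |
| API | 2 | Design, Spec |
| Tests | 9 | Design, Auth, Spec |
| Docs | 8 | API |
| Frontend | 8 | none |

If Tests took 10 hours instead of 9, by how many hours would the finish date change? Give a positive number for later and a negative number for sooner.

Critical path before the change: Frontend→Auth→Tests→Review = 8+3+9+9 = 29 giving 29 hours.
Tests is on the critical path; changing it to 10 makes that path 30 hours.
The critical path is still Frontend→Auth→Tests→Review; finish is now 30 hours.
Change in finish: 30 − 29 = +1 hours.

1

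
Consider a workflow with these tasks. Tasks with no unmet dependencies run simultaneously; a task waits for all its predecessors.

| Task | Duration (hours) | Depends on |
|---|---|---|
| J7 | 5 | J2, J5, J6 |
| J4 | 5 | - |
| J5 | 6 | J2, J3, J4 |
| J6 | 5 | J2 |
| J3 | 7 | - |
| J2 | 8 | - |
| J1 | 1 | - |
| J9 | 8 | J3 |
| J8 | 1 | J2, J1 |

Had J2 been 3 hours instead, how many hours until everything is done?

The binding path is J2→J5→J7 = 8+6+5 = 19; finish at 19 hours.
Since J2 is critical, the -5 change carries straight to that chain (now 14 hours).
The binding chain switches to J3→J5→J7 = 7+6+5 = 18; finish 18 hours.

18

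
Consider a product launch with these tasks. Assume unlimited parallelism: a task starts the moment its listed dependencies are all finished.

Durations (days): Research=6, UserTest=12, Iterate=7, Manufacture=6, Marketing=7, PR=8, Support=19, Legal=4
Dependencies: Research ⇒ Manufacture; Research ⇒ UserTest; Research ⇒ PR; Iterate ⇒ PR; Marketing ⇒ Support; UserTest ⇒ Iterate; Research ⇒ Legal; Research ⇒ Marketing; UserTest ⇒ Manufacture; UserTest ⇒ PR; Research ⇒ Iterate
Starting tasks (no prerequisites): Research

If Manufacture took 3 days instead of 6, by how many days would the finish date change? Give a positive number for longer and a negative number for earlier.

The binding path is Research→UserTest→Iterate→PR = 6+12+7+8 = 33; finish at 33 days.
The longest path through Manufacture is only 24 days, so Manufacture has float 9.
No other chain overtakes it, so the finish is 33 days.
Change in finish: 33 − 33 = +0 days.

0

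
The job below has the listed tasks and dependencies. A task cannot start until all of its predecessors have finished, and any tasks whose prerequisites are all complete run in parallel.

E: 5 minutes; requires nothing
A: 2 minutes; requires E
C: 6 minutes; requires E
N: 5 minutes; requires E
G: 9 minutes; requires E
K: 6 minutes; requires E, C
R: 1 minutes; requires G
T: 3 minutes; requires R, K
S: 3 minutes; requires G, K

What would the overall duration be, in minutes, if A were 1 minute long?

As given, the longest chain is E→C→K→T = 5+6+6+3 = 20, so the finish is 20 minutes.
The longest path through A is only 7 minutes, so A has float 13.
That remains the longest chain; total 20 minutes.

20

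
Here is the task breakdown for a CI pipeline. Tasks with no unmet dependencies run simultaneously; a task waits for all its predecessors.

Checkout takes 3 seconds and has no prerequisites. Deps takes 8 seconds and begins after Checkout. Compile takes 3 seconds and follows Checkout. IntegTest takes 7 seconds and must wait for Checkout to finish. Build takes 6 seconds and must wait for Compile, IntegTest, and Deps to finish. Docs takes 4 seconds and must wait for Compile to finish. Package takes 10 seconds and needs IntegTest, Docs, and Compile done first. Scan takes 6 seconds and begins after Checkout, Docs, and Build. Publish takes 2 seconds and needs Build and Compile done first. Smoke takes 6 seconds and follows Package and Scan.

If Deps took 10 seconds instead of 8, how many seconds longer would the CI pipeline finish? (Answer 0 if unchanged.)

Actual critical path: Checkout→Deps→Build→Scan→Smoke = 3+8+6+6+6 = 29 ⇒ 29 seconds.
Deps is on the critical path; changing it to 10 makes that path 31 seconds.
That remains the longest chain; total 31 seconds.
Change in finish: 31 − 29 = +2 seconds.

2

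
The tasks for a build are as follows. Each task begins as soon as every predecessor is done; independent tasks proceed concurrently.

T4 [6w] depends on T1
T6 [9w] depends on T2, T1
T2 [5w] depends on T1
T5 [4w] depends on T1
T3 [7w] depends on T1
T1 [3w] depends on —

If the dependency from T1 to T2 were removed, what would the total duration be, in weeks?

Original critical path: T1→T2→T6 = 3+5+9 = 17 ⇒ 17 weeks.
Without T1→T2, T2's earliest start moves from 3 to 0.
The longest chain is now T2→T6 = 5+9 = 14, so the plan takes 14 weeks.

14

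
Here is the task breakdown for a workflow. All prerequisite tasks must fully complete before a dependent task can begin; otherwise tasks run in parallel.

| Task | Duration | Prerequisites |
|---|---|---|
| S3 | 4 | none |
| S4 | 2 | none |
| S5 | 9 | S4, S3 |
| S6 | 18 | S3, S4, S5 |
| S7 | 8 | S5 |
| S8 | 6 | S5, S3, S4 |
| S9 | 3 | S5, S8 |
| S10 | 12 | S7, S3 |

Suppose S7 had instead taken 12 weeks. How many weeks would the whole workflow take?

Actual critical path: S3→S5→S7→S10 = 4+9+8+12 = 33 ⇒ 33 weeks.
S7 lies on that path, so at 12 weeks the path becomes 37 weeks.
No other chain overtakes it, so the finish is 37 weeks.

37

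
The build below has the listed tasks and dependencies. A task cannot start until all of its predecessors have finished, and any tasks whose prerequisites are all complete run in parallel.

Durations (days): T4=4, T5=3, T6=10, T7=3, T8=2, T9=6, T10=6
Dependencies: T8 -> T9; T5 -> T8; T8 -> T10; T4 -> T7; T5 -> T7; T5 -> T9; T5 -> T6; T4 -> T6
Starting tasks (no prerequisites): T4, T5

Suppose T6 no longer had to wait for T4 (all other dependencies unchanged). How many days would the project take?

Before: longest chain T4→T6 = 4+10 = 14, finish 14.
Without T4→T6, T6's earliest start moves from 4 to 3.
The longest chain is now T5→T6 = 3+10 = 13, so the project takes 13 days.

13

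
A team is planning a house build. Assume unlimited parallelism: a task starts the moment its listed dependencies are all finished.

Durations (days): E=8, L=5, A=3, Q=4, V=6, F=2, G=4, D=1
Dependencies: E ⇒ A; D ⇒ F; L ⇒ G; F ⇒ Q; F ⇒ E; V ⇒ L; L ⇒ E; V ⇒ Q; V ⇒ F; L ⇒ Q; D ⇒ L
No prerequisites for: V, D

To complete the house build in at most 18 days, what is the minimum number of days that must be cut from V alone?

4

Current finish: 22 days; target: 18.
V is on every critical path, so each day cut from V cuts the finish by one (this holds down to a finish of 17).
Need 22 − 18 = 4 days off V → V becomes 2 days, finish becomes 18.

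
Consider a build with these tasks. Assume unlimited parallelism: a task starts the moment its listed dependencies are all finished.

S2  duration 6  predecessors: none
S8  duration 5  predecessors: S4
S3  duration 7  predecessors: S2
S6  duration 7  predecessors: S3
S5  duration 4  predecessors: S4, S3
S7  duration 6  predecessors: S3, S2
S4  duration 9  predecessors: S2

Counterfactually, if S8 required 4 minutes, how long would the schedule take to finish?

Baseline: S2→S4→S8 = 6+9+5 = 20 → 20 minutes.
S8 lies on that path, so at 4 minutes the path becomes 19 minutes.
New critical path: S2→S3→S6 = 6+7+7 = 20 ⇒ 20 minutes.

20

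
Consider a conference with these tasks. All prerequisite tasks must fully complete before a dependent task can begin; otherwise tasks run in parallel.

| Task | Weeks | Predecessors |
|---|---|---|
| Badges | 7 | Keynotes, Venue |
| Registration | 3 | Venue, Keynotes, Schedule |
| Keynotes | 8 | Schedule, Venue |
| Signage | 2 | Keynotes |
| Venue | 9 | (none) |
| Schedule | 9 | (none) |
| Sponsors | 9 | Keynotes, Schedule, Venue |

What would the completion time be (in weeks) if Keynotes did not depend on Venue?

Before: longest chain Venue→Keynotes→Sponsors = 9+8+9 = 26, finish 26.
Dropping Venue→Keynotes doesn't change Keynotes's earliest start (9); another predecessor still binds.
The longest chain is now Schedule→Keynotes→Sponsors = 9+8+9 = 26, so the project takes 26 weeks.

26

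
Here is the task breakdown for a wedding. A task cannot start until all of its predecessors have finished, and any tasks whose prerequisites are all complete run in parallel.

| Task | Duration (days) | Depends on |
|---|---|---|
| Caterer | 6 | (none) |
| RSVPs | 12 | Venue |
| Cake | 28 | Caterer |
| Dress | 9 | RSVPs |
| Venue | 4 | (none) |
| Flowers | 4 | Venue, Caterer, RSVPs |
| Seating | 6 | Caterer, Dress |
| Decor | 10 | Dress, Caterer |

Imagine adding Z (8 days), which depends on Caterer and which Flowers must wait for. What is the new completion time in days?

Originally the schedule takes 35 days.
With Z inserted, Flowers now waits for max(Venue, Caterer, RSVPs, Z).
New critical path: Venue→RSVPs→Dress→Decor = 4+12+9+10 = 35 ⇒ 35 days.

35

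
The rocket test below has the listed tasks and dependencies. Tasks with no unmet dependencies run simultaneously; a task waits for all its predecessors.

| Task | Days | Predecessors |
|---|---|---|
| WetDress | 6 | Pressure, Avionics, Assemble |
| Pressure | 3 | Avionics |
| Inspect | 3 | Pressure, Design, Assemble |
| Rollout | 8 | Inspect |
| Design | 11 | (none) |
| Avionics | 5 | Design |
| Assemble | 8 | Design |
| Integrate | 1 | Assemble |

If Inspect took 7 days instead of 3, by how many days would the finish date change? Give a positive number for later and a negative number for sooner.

4

The binding path is Design→Avionics→Pressure→Inspect→Rollout = 11+5+3+3+8 = 30; finish at 30 days.
Inspect lies on that path, so at 7 days the path becomes 34 days.
That remains the longest chain; total 34 days.
Change in finish: 34 − 30 = +4 days.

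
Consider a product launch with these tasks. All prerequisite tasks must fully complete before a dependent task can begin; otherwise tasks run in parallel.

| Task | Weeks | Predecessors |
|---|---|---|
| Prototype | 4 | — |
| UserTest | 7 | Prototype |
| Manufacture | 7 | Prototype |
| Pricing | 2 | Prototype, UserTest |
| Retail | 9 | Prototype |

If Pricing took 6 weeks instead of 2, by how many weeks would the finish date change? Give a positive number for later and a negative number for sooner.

4

Critical path before the change: Prototype→UserTest→Pricing = 4+7+2 = 13 giving 13 weeks.
Pricing lies on that path, so at 6 weeks the path becomes 17 weeks.
That remains the longest chain; total 17 weeks.
Change in finish: 17 − 13 = +4 weeks.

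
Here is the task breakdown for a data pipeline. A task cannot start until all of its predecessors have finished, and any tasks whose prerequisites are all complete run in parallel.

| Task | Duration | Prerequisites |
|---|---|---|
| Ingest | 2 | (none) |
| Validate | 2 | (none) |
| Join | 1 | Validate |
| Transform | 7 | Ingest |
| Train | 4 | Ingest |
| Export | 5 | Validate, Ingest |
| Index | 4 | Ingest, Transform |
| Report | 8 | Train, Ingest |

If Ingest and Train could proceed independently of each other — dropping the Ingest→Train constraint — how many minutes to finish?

13

Original critical path: Ingest→Train→Report = 2+4+8 = 14 ⇒ 14 minutes.
Without Ingest→Train, Train's earliest start moves from 2 to 0.
The longest chain is now Ingest→Transform→Index = 2+7+4 = 13, so the project takes 13 minutes.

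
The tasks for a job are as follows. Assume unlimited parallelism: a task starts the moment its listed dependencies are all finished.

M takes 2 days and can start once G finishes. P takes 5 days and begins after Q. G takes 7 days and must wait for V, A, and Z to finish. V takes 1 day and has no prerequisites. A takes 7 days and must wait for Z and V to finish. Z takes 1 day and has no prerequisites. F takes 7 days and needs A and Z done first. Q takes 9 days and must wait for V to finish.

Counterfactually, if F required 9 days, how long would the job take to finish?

Baseline: Z→A→G→M = 1+7+7+2 = 17 → 17 days.
The longest path through F is only 15 days, so F has float 2.
New critical path: Z→A→F = 1+7+9 = 17 ⇒ 17 days.

17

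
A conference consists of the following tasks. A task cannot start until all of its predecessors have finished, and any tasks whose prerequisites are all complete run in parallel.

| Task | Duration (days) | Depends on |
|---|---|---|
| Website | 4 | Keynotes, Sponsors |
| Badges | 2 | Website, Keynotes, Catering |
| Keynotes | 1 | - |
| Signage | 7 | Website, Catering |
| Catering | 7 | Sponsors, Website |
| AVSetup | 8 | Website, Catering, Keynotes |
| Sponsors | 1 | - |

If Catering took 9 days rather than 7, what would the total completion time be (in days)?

As given, the longest chain is Keynotes→Website→Catering→AVSetup = 1+4+7+8 = 20, so the finish is 20 days.
Catering is on the critical path; changing it to 9 makes that path 22 days.
The critical path is still Keynotes→Website→Catering→AVSetup; finish is now 22 days.

22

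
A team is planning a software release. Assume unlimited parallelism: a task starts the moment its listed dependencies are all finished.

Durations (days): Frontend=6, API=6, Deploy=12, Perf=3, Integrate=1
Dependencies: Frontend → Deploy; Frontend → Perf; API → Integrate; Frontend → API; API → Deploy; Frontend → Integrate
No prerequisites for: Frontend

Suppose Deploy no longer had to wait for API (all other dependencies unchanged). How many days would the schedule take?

Before: longest chain Frontend→API→Deploy = 6+6+12 = 24, finish 24.
Without API→Deploy, Deploy's earliest start moves from 12 to 6.
After: Frontend→Deploy = 6+12 = 18 → 18 days.

18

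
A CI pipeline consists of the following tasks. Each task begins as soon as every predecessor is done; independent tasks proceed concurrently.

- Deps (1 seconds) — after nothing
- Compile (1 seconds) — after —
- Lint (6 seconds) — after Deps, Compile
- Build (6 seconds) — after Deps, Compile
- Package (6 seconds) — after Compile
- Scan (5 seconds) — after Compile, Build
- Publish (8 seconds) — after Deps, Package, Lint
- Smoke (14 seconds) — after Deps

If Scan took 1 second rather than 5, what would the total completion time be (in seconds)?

As given, the longest chain is Deps→Lint→Publish = 1+6+8 = 15, so the finish is 15 seconds.
Scan has 3 seconds of float (longest path through it is 12).
No other chain overtakes it, so the finish is 15 seconds.

15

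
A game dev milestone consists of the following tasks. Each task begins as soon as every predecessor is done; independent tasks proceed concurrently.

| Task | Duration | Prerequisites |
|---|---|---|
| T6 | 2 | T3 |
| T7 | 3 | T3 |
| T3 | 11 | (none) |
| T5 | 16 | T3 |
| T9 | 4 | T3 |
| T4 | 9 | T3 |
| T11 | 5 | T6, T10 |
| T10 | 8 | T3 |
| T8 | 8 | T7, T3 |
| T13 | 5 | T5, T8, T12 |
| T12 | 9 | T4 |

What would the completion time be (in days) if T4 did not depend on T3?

With the dependency in place, T3→T4→T12→T13 = 11+9+9+5 = 34 sets the finish at 34 days.
Without T3→T4, T4's earliest start moves from 11 to 0.
After: T3→T5→T13 = 11+16+5 = 32 → 32 days.

32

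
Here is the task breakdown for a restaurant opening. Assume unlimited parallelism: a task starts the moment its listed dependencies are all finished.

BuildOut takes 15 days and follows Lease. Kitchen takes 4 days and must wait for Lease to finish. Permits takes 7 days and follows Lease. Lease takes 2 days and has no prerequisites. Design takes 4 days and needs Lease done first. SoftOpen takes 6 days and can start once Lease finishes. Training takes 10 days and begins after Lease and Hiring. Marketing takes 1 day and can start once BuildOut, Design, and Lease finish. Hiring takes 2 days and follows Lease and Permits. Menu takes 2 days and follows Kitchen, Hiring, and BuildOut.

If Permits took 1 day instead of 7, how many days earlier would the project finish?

Actual critical path: Lease→Permits→Hiring→Training = 2+7+2+10 = 21 ⇒ 21 days.
Since Permits is critical, the -6 change carries straight to that chain (now 15 days).
New critical path: Lease→BuildOut→Menu = 2+15+2 = 19 ⇒ 19 days.
Change in finish: 19 − 21 = -2 days.

2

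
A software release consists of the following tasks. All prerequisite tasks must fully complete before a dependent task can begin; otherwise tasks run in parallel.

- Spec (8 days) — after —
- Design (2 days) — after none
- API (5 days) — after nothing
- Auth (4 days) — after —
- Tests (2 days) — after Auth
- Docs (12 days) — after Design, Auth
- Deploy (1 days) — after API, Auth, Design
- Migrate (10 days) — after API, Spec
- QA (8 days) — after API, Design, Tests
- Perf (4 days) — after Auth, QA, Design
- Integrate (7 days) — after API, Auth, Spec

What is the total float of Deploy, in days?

Spec→Migrate = 8+10 = 18 sets the makespan at 18 days.
Deploy finishes as early as 6 and must finish by 18.
Float = 18 − 6 = 12.

12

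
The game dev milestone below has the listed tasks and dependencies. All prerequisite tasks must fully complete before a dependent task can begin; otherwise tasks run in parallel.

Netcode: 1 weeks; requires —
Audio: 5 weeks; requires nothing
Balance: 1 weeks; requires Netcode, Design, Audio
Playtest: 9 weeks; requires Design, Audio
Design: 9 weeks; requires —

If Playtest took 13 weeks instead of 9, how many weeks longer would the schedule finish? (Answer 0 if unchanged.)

The binding path is Design→Playtest = 9+9 = 18; finish at 18 weeks.
Since Playtest is critical, the +4 change carries straight to that chain (now 22 weeks).
That remains the longest chain; total 22 weeks.
Change in finish: 22 − 18 = +4 weeks.

4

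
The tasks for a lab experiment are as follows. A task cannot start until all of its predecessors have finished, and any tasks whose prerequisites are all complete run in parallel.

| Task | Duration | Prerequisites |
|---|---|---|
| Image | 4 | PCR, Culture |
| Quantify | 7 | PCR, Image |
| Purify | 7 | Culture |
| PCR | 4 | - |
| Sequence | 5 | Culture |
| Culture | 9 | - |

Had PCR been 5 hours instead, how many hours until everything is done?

20

Baseline: Culture→Image→Quantify = 9+4+7 = 20 → 20 hours.
PCR has 5 hours of float (longest path through it is 15).
That remains the longest chain; total 20 hours.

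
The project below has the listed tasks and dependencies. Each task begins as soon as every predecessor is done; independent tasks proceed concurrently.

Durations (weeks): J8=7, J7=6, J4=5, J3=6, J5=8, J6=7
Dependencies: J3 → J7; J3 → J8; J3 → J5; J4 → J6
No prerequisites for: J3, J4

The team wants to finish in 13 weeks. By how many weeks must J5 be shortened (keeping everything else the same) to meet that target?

1

Current finish: 14 weeks; target: 13.
J5 is on every critical path, so each week cut from J5 cuts the finish by one (this holds down to a finish of 13).
Need 14 − 13 = 1 week off J5 → J5 becomes 7 weeks, finish becomes 13.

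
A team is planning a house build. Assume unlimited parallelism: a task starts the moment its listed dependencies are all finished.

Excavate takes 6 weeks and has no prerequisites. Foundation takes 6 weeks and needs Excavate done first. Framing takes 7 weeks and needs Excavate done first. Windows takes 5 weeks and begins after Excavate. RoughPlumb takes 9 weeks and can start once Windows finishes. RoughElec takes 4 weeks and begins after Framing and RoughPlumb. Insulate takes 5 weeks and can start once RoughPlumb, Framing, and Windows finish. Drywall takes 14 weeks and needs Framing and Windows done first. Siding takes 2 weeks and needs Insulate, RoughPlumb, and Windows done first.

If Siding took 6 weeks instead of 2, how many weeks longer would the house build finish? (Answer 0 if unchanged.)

As given, the longest chain is Excavate→Windows→RoughPlumb→Insulate→Siding = 6+5+9+5+2 = 27, so the finish is 27 weeks.
Since Siding is critical, the +4 change carries straight to that chain (now 31 weeks).
No other chain overtakes it, so the finish is 31 weeks.
Change in finish: 31 − 27 = +4 weeks.

4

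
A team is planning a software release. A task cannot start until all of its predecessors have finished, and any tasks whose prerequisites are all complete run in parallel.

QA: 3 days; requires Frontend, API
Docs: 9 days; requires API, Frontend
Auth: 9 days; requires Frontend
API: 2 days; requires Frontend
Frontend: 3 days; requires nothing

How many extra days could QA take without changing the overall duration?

The longest chain is Frontend→API→Docs = 3+2+9 = 14; overall finish 14 days.
QA finishes as early as 8 and must finish by 14.
Float = 14 − 8 = 6.

6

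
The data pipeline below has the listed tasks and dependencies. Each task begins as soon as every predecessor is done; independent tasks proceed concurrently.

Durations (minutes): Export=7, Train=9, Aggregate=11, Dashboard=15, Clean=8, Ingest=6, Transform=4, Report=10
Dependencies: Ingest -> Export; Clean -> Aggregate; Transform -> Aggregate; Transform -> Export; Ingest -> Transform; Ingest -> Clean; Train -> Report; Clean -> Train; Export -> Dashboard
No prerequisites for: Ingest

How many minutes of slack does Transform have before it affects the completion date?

1

The longest chain is Ingest→Clean→Train→Report = 6+8+9+10 = 33; overall finish 33 minutes.
The longest chain containing Transform totals 32 minutes.
So Transform can slip 11 − 10 = 1 minute.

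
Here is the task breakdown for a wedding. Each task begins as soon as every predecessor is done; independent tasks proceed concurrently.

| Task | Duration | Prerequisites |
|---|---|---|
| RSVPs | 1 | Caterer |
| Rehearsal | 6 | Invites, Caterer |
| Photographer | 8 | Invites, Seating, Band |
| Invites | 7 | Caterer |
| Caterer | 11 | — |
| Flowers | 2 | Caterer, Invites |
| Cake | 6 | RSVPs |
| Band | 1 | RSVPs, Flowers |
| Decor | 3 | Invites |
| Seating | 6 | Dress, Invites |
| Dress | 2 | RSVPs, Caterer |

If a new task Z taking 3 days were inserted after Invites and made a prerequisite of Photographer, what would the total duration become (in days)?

32

Originally the schedule takes 32 days.
With Z inserted, Photographer now waits for max(Invites, Seating, Band, Z).
New critical path: Caterer→Invites→Seating→Photographer = 11+7+6+8 = 32 ⇒ 32 days.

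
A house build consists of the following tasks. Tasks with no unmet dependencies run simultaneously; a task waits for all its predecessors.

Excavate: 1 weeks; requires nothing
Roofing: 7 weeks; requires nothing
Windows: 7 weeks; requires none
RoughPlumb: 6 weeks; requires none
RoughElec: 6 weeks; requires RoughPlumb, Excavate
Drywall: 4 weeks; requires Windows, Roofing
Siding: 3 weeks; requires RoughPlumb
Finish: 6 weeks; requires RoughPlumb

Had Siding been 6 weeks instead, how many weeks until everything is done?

As given, the longest chain is RoughPlumb→RoughElec = 6+6 = 12, so the finish is 12 weeks.
The longest path through Siding is only 9 weeks, so Siding has float 3.
That remains the longest chain; total 12 weeks.

12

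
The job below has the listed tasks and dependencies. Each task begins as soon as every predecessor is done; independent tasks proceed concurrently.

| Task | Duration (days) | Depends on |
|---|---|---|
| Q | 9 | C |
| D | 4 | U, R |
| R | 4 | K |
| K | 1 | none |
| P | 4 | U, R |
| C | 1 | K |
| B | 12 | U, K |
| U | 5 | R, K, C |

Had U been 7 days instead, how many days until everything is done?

24

Baseline: K→R→U→B = 1+4+5+12 = 22 → 22 days.
Since U is critical, the +2 change carries straight to that chain (now 24 days).
The critical path is still K→R→U→B; finish is now 24 days.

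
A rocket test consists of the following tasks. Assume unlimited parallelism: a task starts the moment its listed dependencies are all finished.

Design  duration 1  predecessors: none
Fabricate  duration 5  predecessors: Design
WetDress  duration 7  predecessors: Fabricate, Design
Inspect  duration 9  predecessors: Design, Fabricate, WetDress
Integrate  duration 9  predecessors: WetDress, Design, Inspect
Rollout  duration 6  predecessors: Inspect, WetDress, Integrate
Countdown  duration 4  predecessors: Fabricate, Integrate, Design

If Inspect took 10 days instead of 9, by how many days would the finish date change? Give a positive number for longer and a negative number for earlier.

Actual critical path: Design→Fabricate→WetDress→Inspect→Integrate→Rollout = 1+5+7+9+9+6 = 37 ⇒ 37 days.
Since Inspect is critical, the +1 change carries straight to that chain (now 38 days).
That remains the longest chain; total 38 days.
Change in finish: 38 − 37 = +1 days.

1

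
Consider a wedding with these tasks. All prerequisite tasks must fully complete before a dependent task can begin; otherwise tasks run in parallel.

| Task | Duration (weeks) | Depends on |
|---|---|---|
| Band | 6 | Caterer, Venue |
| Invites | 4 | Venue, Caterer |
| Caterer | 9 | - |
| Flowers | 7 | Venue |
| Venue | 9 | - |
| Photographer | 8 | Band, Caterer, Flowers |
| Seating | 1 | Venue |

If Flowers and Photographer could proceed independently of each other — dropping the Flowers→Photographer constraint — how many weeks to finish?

Before: longest chain Venue→Flowers→Photographer = 9+7+8 = 24, finish 24.
Without Flowers→Photographer, Photographer's earliest start moves from 16 to 15.
New critical path: Venue→Band→Photographer = 9+6+8 = 23 ⇒ 23 weeks.

23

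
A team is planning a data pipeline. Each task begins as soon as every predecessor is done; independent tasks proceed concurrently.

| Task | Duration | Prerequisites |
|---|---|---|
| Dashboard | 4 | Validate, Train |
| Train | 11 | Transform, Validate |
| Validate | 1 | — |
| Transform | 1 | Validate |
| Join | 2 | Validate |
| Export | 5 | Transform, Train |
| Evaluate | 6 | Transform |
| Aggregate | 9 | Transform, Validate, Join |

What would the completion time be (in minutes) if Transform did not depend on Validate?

Before: longest chain Validate→Transform→Train→Export = 1+1+11+5 = 18, finish 18.
Without Validate→Transform, Transform's earliest start moves from 1 to 0.
The longest chain is now Validate→Train→Export = 1+11+5 = 17, so the schedule takes 17 minutes.

17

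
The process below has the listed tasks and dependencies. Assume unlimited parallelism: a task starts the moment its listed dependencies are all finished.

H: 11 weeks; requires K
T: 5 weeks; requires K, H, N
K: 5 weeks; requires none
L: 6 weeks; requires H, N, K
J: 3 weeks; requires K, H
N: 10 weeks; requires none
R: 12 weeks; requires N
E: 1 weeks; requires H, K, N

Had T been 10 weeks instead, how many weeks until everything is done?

26

Baseline: K→H→L = 5+11+6 = 22 → 22 weeks.
T has 1 week of float (longest path through it is 21).
Now K→H→T = 5+11+10 = 26 is longest, so the finish becomes 26 weeks.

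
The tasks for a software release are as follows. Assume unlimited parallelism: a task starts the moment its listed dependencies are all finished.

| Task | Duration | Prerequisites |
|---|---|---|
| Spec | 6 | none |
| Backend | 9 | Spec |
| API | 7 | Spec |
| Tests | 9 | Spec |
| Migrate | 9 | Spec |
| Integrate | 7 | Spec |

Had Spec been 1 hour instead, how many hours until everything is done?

10

Critical path before the change: Spec→Backend = 6+9 = 15 giving 15 hours.
Spec lies on that path, so at 1 hour the path becomes 10 hours.
That remains the longest chain; total 10 hours.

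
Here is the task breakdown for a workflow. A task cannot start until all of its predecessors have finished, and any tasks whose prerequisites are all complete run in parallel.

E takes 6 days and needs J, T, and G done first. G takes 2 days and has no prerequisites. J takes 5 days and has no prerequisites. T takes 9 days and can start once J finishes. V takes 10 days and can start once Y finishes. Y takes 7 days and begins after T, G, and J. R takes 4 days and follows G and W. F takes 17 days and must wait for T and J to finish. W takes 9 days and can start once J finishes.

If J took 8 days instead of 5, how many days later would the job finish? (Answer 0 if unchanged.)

The binding path is J→T→Y→V = 5+9+7+10 = 31; finish at 31 days.
Since J is critical, the +3 change carries straight to that chain (now 34 days).
That remains the longest chain; total 34 days.
Change in finish: 34 − 31 = +3 days.

3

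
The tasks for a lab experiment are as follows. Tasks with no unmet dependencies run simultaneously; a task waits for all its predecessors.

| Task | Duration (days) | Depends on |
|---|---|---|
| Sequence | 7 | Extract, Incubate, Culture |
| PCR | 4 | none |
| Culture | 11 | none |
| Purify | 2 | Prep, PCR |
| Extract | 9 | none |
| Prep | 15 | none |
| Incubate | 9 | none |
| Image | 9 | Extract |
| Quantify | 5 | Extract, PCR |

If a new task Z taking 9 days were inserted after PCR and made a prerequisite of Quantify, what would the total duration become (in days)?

18

Originally the lab experiment takes 18 days.
With Z inserted, Quantify now waits for max(Extract, PCR, Z).
New critical path: Culture→Sequence = 11+7 = 18 ⇒ 18 days.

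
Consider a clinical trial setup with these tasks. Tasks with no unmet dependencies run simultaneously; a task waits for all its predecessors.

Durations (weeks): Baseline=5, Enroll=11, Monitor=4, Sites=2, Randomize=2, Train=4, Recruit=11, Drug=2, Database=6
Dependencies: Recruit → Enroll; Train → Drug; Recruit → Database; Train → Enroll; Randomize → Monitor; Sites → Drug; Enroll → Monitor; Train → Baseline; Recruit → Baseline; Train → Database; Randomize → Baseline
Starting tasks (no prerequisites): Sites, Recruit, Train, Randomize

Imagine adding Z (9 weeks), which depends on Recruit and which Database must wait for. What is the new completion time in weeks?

26

Originally the clinical trial setup takes 26 weeks.
With Z inserted, Database now waits for max(Train, Recruit, Z).
New critical path: Recruit→Z→Database = 11+9+6 = 26 ⇒ 26 weeks.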